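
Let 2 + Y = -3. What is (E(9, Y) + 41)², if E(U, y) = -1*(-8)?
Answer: 2401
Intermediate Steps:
Y = -5 (Y = -2 - 3 = -5)
E(U, y) = 8
(E(9, Y) + 41)² = (8 + 41)² = 49² = 2401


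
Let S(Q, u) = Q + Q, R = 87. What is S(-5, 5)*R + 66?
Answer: -804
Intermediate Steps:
S(Q, u) = 2*Q
S(-5, 5)*R + 66 = (2*(-5))*87 + 66 = -10*87 + 66 = -870 + 66 = -804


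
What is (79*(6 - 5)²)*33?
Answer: 2607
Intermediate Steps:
(79*(6 - 5)²)*33 = (79*1²)*33 = (79*1)*33 = 79*33 = 2607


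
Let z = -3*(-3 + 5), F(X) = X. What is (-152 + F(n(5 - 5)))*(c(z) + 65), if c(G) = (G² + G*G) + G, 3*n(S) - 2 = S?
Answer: -59474/3 ≈ -19825.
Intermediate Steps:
n(S) = ⅔ + S/3
z = -6 (z = -3*2 = -6)
c(G) = G + 2*G² (c(G) = (G² + G²) + G = 2*G² + G = G + 2*G²)
(-152 + F(n(5 - 5)))*(c(z) + 65) = (-152 + (⅔ + (5 - 5)/3))*(-6*(1 + 2*(-6)) + 65) = (-152 + (⅔ + (⅓)*0))*(-6*(1 - 12) + 65) = (-152 + (⅔ + 0))*(-6*(-11) + 65) = (-152 + ⅔)*(66 + 65) = -454/3*131 = -59474/3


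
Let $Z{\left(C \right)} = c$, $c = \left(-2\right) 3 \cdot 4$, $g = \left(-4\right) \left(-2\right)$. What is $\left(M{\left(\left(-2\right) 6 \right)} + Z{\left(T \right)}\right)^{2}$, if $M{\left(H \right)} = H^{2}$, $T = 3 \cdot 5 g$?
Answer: $14400$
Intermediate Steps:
$g = 8$
$c = -24$ ($c = \left(-6\right) 4 = -24$)
$T = 120$ ($T = 3 \cdot 5 \cdot 8 = 15 \cdot 8 = 120$)
$Z{\left(C \right)} = -24$
$\left(M{\left(\left(-2\right) 6 \right)} + Z{\left(T \right)}\right)^{2} = \left(\left(\left(-2\right) 6\right)^{2} - 24\right)^{2} = \left(\left(-12\right)^{2} - 24\right)^{2} = \left(144 - 24\right)^{2} = 120^{2} = 14400$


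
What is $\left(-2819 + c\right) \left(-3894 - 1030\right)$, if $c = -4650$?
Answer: $36777356$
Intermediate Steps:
$\left(-2819 + c\right) \left(-3894 - 1030\right) = \left(-2819 - 4650\right) \left(-3894 - 1030\right) = \left(-7469\right) \left(-4924\right) = 36777356$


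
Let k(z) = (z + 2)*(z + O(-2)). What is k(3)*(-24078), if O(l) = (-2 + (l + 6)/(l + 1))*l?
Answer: -1805850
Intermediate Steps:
O(l) = l*(-2 + (6 + l)/(1 + l)) (O(l) = (-2 + (6 + l)/(1 + l))*l = l*(-2 + (6 + l)/(1 + l)))
k(z) = (2 + z)*(12 + z) (k(z) = (z + 2)*(z - 2*(4 - 1*(-2))/(1 - 2)) = (2 + z)*(z - 2*(4 + 2)/(-1)) = (2 + z)*(z - 2*(-1)*6) = (2 + z)*(z + 12) = (2 + z)*(12 + z))
k(3)*(-24078) = (24 + 3**2 + 14*3)*(-24078) = (24 + 9 + 42)*(-24078) = 75*(-24078) = -1805850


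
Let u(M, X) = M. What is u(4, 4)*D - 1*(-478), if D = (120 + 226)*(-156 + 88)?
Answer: -93634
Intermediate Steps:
D = -23528 (D = 346*(-68) = -23528)
u(4, 4)*D - 1*(-478) = 4*(-23528) - 1*(-478) = -94112 + 478 = -93634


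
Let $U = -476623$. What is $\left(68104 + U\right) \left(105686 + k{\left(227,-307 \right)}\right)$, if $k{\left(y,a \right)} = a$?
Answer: $-43049323701$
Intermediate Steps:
$\left(68104 + U\right) \left(105686 + k{\left(227,-307 \right)}\right) = \left(68104 - 476623\right) \left(105686 - 307\right) = \left(-408519\right) 105379 = -43049323701$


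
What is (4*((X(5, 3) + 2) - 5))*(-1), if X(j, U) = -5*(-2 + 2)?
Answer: 12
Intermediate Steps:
X(j, U) = 0 (X(j, U) = -5*0 = 0)
(4*((X(5, 3) + 2) - 5))*(-1) = (4*((0 + 2) - 5))*(-1) = (4*(2 - 5))*(-1) = (4*(-3))*(-1) = -12*(-1) = 12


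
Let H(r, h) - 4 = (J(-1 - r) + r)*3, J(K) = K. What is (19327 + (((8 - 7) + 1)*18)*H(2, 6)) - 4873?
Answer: 14490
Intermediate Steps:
H(r, h) = 1 (H(r, h) = 4 + ((-1 - r) + r)*3 = 4 - 1*3 = 4 - 3 = 1)
(19327 + (((8 - 7) + 1)*18)*H(2, 6)) - 4873 = (19327 + (((8 - 7) + 1)*18)*1) - 4873 = (19327 + ((1 + 1)*18)*1) - 4873 = (19327 + (2*18)*1) - 4873 = (19327 + 36*1) - 4873 = (19327 + 36) - 4873 = 19363 - 4873 = 14490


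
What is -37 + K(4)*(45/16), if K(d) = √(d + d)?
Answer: -37 + 45*√2/8 ≈ -29.045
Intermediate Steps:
K(d) = √2*√d (K(d) = √(2*d) = √2*√d)
-37 + K(4)*(45/16) = -37 + (√2*√4)*(45/16) = -37 + (√2*2)*(45*(1/16)) = -37 + (2*√2)*(45/16) = -37 + 45*√2/8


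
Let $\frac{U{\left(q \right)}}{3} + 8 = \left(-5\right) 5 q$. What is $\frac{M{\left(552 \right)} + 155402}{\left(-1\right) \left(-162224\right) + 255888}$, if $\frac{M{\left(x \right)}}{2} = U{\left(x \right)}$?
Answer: $\frac{36277}{209056} \approx 0.17353$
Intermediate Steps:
$U{\left(q \right)} = -24 - 75 q$ ($U{\left(q \right)} = -24 + 3 \left(-5\right) 5 q = -24 + 3 \left(- 25 q\right) = -24 - 75 q$)
$M{\left(x \right)} = -48 - 150 x$ ($M{\left(x \right)} = 2 \left(-24 - 75 x\right) = -48 - 150 x$)
$\frac{M{\left(552 \right)} + 155402}{\left(-1\right) \left(-162224\right) + 255888} = \frac{\left(-48 - 82800\right) + 155402}{\left(-1\right) \left(-162224\right) + 255888} = \frac{\left(-48 - 82800\right) + 155402}{162224 + 255888} = \frac{-82848 + 155402}{418112} = 72554 \cdot \frac{1}{418112} = \frac{36277}{209056}$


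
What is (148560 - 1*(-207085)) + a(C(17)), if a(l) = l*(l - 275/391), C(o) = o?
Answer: 8186207/23 ≈ 3.5592e+5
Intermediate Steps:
a(l) = l*(-275/391 + l) (a(l) = l*(l - 275*1/391) = l*(l - 275/391) = l*(-275/391 + l))
(148560 - 1*(-207085)) + a(C(17)) = (148560 - 1*(-207085)) + (1/391)*17*(-275 + 391*17) = (148560 + 207085) + (1/391)*17*(-275 + 6647) = 355645 + (1/391)*17*6372 = 355645 + 6372/23 = 8186207/23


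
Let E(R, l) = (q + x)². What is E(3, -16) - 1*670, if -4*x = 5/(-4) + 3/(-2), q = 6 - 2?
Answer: -165895/256 ≈ -648.03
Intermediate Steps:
q = 4
x = 11/16 (x = -(5/(-4) + 3/(-2))/4 = -(5*(-¼) + 3*(-½))/4 = -(-5/4 - 3/2)/4 = -¼*(-11/4) = 11/16 ≈ 0.68750)
E(R, l) = 5625/256 (E(R, l) = (4 + 11/16)² = (75/16)² = 5625/256)
E(3, -16) - 1*670 = 5625/256 - 1*670 = 5625/256 - 670 = -165895/256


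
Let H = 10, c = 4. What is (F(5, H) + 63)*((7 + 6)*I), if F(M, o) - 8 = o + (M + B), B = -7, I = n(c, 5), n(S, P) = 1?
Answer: 1027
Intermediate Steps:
I = 1
F(M, o) = 1 + M + o (F(M, o) = 8 + (o + (M - 7)) = 8 + (o + (-7 + M)) = 8 + (-7 + M + o) = 1 + M + o)
(F(5, H) + 63)*((7 + 6)*I) = ((1 + 5 + 10) + 63)*((7 + 6)*1) = (16 + 63)*(13*1) = 79*13 = 1027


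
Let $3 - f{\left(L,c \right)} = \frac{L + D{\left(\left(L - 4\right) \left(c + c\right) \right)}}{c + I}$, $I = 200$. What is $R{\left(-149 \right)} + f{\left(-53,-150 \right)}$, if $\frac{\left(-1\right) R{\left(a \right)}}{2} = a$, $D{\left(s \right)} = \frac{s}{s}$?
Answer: $\frac{7551}{25} \approx 302.04$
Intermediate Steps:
$D{\left(s \right)} = 1$
$R{\left(a \right)} = - 2 a$
$f{\left(L,c \right)} = 3 - \frac{1 + L}{200 + c}$ ($f{\left(L,c \right)} = 3 - \frac{L + 1}{c + 200} = 3 - \frac{1 + L}{200 + c}$)
$R{\left(-149 \right)} + f{\left(-53,-150 \right)} = \left(-2\right) \left(-149\right) + \frac{599 - -53 + 3 \left(-150\right)}{200 - 150} = 298 + \frac{599 + 53 - 450}{50} = 298 + \frac{1}{50} \cdot 202 = 298 + \frac{101}{25} = \frac{7551}{25}$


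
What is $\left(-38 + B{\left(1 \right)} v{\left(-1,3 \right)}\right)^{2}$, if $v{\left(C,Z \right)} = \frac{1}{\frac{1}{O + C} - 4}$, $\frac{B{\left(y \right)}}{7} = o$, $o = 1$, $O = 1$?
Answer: $1444$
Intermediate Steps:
$B{\left(y \right)} = 7$ ($B{\left(y \right)} = 7 \cdot 1 = 7$)
$v{\left(C,Z \right)} = \frac{1}{-4 + \frac{1}{1 + C}}$ ($v{\left(C,Z \right)} = \frac{1}{\frac{1}{1 + C} - 4} = \frac{1}{-4 + \frac{1}{1 + C}}$)
$\left(-38 + B{\left(1 \right)} v{\left(-1,3 \right)}\right)^{2} = \left(-38 + 7 \frac{-1 - -1}{3 + 4 \left(-1\right)}\right)^{2} = \left(-38 + 7 \frac{-1 + 1}{3 - 4}\right)^{2} = \left(-38 + 7 \frac{1}{-1} \cdot 0\right)^{2} = \left(-38 + 7 \left(\left(-1\right) 0\right)\right)^{2} = \left(-38 + 7 \cdot 0\right)^{2} = \left(-38 + 0\right)^{2} = \left(-38\right)^{2} = 1444$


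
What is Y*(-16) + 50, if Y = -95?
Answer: 1570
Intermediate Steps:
Y*(-16) + 50 = -95*(-16) + 50 = 1520 + 50 = 1570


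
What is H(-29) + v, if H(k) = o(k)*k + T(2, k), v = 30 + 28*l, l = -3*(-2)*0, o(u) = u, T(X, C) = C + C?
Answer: 813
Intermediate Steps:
T(X, C) = 2*C
l = 0 (l = 6*0 = 0)
v = 30 (v = 30 + 28*0 = 30 + 0 = 30)
H(k) = k² + 2*k (H(k) = k*k + 2*k = k² + 2*k)
H(-29) + v = -29*(2 - 29) + 30 = -29*(-27) + 30 = 783 + 30 = 813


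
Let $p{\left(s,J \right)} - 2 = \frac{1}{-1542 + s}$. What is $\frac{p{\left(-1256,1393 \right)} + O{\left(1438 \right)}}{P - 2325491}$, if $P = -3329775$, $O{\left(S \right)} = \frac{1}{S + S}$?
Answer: $- \frac{8047009}{22754098477384} \approx -3.5365 \cdot 10^{-7}$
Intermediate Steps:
$O{\left(S \right)} = \frac{1}{2 S}$
$p{\left(s,J \right)} = 2 + \frac{1}{-1542 + s}$
$\frac{p{\left(-1256,1393 \right)} + O{\left(1438 \right)}}{P - 2325491} = \frac{\frac{-3083 + 2 \left(-1256\right)}{-1542 - 1256} + \frac{1}{2 \cdot 1438}}{-3329775 - 2325491} = \frac{\frac{-3083 - 2512}{-2798} + \frac{1}{2} \cdot \frac{1}{1438}}{-5655266} = \left(\left(- \frac{1}{2798}\right) \left(-5595\right) + \frac{1}{2876}\right) \left(- \frac{1}{5655266}\right) = \left(\frac{5595}{2798} + \frac{1}{2876}\right) \left(- \frac{1}{5655266}\right) = \frac{8047009}{4023524} \left(- \frac{1}{5655266}\right) = - \frac{8047009}{22754098477384}$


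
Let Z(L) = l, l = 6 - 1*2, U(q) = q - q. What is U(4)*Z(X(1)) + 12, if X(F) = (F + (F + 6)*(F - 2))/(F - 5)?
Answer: 12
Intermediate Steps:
U(q) = 0
l = 4 (l = 6 - 2 = 4)
X(F) = (F + (-2 + F)*(6 + F))/(-5 + F) (X(F) = (F + (6 + F)*(-2 + F))/(-5 + F) = (F + (-2 + F)*(6 + F))/(-5 + F))
Z(L) = 4
U(4)*Z(X(1)) + 12 = 0*4 + 12 = 0 + 12 = 12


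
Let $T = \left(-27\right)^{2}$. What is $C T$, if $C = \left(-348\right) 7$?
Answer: $-1775844$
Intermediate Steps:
$T = 729$
$C = -2436$
$C T = \left(-2436\right) 729 = -1775844$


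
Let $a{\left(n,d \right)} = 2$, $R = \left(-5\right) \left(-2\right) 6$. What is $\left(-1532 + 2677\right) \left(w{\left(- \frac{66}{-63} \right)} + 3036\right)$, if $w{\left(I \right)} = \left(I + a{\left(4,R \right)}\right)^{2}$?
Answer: $\frac{1537702940}{441} \approx 3.4869 \cdot 10^{6}$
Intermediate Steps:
$R = 60$ ($R = 10 \cdot 6 = 60$)
$w{\left(I \right)} = \left(2 + I\right)^{2}$ ($w{\left(I \right)} = \left(I + 2\right)^{2} = \left(2 + I\right)^{2}$)
$\left(-1532 + 2677\right) \left(w{\left(- \frac{66}{-63} \right)} + 3036\right) = \left(-1532 + 2677\right) \left(\left(2 - \frac{66}{-63}\right)^{2} + 3036\right) = 1145 \left(\left(2 - - \frac{22}{21}\right)^{2} + 3036\right) = 1145 \left(\left(2 + \frac{22}{21}\right)^{2} + 3036\right) = 1145 \left(\left(\frac{64}{21}\right)^{2} + 3036\right) = 1145 \left(\frac{4096}{441} + 3036\right) = 1145 \cdot \frac{1342972}{441} = \frac{1537702940}{441}$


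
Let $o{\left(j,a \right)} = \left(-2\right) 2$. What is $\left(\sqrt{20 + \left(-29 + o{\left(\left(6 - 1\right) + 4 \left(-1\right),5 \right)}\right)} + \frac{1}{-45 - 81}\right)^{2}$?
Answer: $\frac{\left(1 - 126 i \sqrt{13}\right)^{2}}{15876} \approx -13.0 - 0.057231 i$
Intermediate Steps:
$o{\left(j,a \right)} = -4$
$\left(\sqrt{20 + \left(-29 + o{\left(\left(6 - 1\right) + 4 \left(-1\right),5 \right)}\right)} + \frac{1}{-45 - 81}\right)^{2} = \left(\sqrt{20 - 33} + \frac{1}{-45 - 81}\right)^{2} = \left(\sqrt{-13} + \frac{1}{-126}\right)^{2} = \left(i \sqrt{13} - \frac{1}{126}\right)^{2} = \left(- \frac{1}{126} + i \sqrt{13}\right)^{2}$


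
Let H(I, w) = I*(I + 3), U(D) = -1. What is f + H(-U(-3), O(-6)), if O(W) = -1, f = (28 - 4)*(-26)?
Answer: -620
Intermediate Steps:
f = -624 (f = 24*(-26) = -624)
H(I, w) = I*(3 + I)
f + H(-U(-3), O(-6)) = -624 + (-1*(-1))*(3 - 1*(-1)) = -624 + 1*(3 + 1) = -624 + 1*4 = -624 + 4 = -620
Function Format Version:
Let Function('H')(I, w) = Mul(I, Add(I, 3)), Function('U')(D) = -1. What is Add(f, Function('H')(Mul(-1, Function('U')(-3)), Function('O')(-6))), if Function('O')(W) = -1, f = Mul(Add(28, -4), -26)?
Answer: -620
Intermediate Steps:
f = -624 (f = Mul(24, -26) = -624)
Function('H')(I, w) = Mul(I, Add(3, I))
Add(f, Function('H')(Mul(-1, Function('U')(-3)), Function('O')(-6))) = Add(-624, Mul(Mul(-1, -1), Add(3, Mul(-1, -1)))) = Add(-624, Mul(1, Add(3, 1))) = Add(-624, Mul(1, 4)) = Add(-624, 4) = -620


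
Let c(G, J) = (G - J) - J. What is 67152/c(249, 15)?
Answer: 22384/73 ≈ 306.63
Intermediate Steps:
c(G, J) = G - 2*J
67152/c(249, 15) = 67152/(249 - 2*15) = 67152/(249 - 30) = 67152/219 = 67152*(1/219) = 22384/73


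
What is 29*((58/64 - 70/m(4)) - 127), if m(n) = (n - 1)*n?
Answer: -367285/96 ≈ -3825.9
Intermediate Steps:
m(n) = n*(-1 + n) (m(n) = (-1 + n)*n = n*(-1 + n))
29*((58/64 - 70/m(4)) - 127) = 29*((58/64 - 70*1/(4*(-1 + 4))) - 127) = 29*((58*(1/64) - 70/(4*3)) - 127) = 29*((29/32 - 70/12) - 127) = 29*((29/32 - 70*1/12) - 127) = 29*((29/32 - 35/6) - 127) = 29*(-473/96 - 127) = 29*(-12665/96) = -367285/96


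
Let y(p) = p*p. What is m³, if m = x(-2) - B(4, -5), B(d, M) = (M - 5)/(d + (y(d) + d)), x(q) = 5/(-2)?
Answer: -15625/1728 ≈ -9.0423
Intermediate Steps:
y(p) = p²
x(q) = -5/2 (x(q) = 5*(-½) = -5/2)
B(d, M) = (-5 + M)/(d² + 2*d) (B(d, M) = (M - 5)/(d + (d² + d)) = (-5 + M)/(d + (d + d²)) = (-5 + M)/(d² + 2*d))
m = -25/12 (m = -5/2 - (-5 - 5)/(4*(2 + 4)) = -5/2 - (-10)/(4*6) = -5/2 - 1*(-5/12) = -5/2 + 5/12 = -25/12 ≈ -2.0833)
m³ = (-25/12)³ = -15625/1728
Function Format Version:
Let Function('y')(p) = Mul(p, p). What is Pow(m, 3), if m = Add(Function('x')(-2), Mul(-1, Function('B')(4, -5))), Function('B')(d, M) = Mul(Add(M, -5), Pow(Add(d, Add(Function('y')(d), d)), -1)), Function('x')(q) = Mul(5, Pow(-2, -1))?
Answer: Rational(-15625, 1728) ≈ -9.0423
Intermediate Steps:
Function('y')(p) = Pow(p, 2)
Function('x')(q) = Rational(-5, 2) (Function('x')(q) = Mul(5, Rational(-1, 2)) = Rational(-5, 2))
Function('B')(d, M) = Mul(Pow(Add(Pow(d, 2), Mul(2, d)), -1), Add(-5, M)) (Function('B')(d, M) = Mul(Add(M, -5), Pow(Add(d, Add(Pow(d, 2), d)), -1)) = Mul(Add(-5, M), Pow(Add(d, Add(d, Pow(d, 2))), -1)) = Mul(Add(-5, M), Pow(Add(Pow(d, 2), Mul(2, d)), -1)) = Mul(Pow(Add(Pow(d, 2), Mul(2, d)), -1), Add(-5, M)))
m = Rational(-25, 12) (m = Add(Rational(-5, 2), Mul(-1, Mul(Pow(4, -1), Pow(Add(2, 4), -1), Add(-5, -5)))) = Add(Rational(-5, 2), Mul(-1, Mul(Rational(1, 4), Pow(6, -1), -10))) = Add(Rational(-5, 2), Mul(-1, Mul(Rational(1, 4), Rational(1, 6), -10))) = Add(Rational(-5, 2), Mul(-1, Rational(-5, 12))) = Add(Rational(-5, 2), Rational(5, 12)) = Rational(-25, 12) ≈ -2.0833)
Pow(m, 3) = Pow(Rational(-25, 12), 3) = Rational(-15625, 1728)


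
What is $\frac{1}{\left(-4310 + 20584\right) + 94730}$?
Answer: $\frac{1}{111004} \approx 9.0087 \cdot 10^{-6}$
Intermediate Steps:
$\frac{1}{\left(-4310 + 20584\right) + 94730} = \frac{1}{16274 + 94730} = \frac{1}{111004}$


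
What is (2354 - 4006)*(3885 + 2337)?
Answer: -10278744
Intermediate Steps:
(2354 - 4006)*(3885 + 2337) = -1652*6222 = -10278744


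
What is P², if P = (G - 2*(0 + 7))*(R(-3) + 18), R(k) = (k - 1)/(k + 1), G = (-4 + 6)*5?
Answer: 6400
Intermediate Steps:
G = 10 (G = 2*5 = 10)
R(k) = (-1 + k)/(1 + k)
P = -80 (P = (10 - 2*(0 + 7))*((-1 - 3)/(1 - 3) + 18) = (10 - 2*7)*(-4/(-2) + 18) = (10 - 14)*(-½*(-4) + 18) = -4*(2 + 18) = -4*20 = -80)
P² = (-80)² = 6400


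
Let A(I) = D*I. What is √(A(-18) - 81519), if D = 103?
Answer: I*√83373 ≈ 288.74*I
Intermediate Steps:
A(I) = 103*I
√(A(-18) - 81519) = √(103*(-18) - 81519) = √(-1854 - 81519) = √(-83373) = I*√83373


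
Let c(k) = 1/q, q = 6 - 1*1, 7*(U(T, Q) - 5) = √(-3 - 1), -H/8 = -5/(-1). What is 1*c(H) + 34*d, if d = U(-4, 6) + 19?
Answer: 4081/5 + 68*I/7 ≈ 816.2 + 9.7143*I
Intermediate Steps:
H = -40 (H = -(-40)/(-1) = -(-40)*(-1) = -8*5 = -40)
U(T, Q) = 5 + 2*I/7 (U(T, Q) = 5 + √(-3 - 1)/7 = 5 + √(-4)/7 = 5 + (2*I)/7 = 5 + 2*I/7)
q = 5 (q = 6 - 1 = 5)
d = 24 + 2*I/7 (d = (5 + 2*I/7) + 19 = 24 + 2*I/7 ≈ 24.0 + 0.28571*I)
c(k) = ⅕ (c(k) = 1/5 = ⅕)
1*c(H) + 34*d = 1*(⅕) + 34*(24 + 2*I/7) = ⅕ + (816 + 68*I/7) = 4081/5 + 68*I/7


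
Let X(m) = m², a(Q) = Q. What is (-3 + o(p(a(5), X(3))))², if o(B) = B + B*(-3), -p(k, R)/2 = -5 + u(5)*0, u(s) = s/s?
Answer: 529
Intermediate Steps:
u(s) = 1
p(k, R) = 10 (p(k, R) = -2*(-5 + 1*0) = -2*(-5 + 0) = -2*(-5) = 10)
o(B) = -2*B (o(B) = B - 3*B = -2*B)
(-3 + o(p(a(5), X(3))))² = (-3 - 2*10)² = (-3 - 20)² = (-23)² = 529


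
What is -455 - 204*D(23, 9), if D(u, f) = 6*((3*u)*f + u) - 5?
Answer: -787691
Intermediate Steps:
D(u, f) = -5 + 6*u + 18*f*u (D(u, f) = 6*(3*f*u + u) - 5 = 6*(u + 3*f*u) - 5 = (6*u + 18*f*u) - 5 = -5 + 6*u + 18*f*u)
-455 - 204*D(23, 9) = -455 - 204*(-5 + 6*23 + 18*9*23) = -455 - 204*(-5 + 138 + 3726) = -455 - 204*3859 = -455 - 787236 = -787691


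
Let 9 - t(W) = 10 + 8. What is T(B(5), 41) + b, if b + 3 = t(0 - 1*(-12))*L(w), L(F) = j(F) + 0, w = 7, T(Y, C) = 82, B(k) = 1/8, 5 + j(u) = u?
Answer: 61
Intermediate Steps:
j(u) = -5 + u
B(k) = 1/8
t(W) = -9 (t(W) = 9 - (10 + 8) = 9 - 1*18 = 9 - 18 = -9)
L(F) = -5 + F (L(F) = (-5 + F) + 0 = -5 + F)
b = -21 (b = -3 - 9*(-5 + 7) = -3 - 9*2 = -3 - 18 = -21)
T(B(5), 41) + b = 82 - 21 = 61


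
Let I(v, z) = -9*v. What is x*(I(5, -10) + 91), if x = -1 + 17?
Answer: 736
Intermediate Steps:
x = 16
x*(I(5, -10) + 91) = 16*(-9*5 + 91) = 16*(-45 + 91) = 16*46 = 736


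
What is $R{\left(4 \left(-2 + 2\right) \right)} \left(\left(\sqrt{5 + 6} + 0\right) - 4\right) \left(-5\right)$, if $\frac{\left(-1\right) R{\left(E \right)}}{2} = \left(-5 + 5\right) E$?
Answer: $0$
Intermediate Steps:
$R{\left(E \right)} = 0$ ($R{\left(E \right)} = - 2 \left(-5 + 5\right) E = - 2 \cdot 0 E = \left(-2\right) 0 = 0$)
$R{\left(4 \left(-2 + 2\right) \right)} \left(\left(\sqrt{5 + 6} + 0\right) - 4\right) \left(-5\right) = 0 \left(\left(\sqrt{5 + 6} + 0\right) - 4\right) \left(-5\right) = 0 \left(\left(\sqrt{11} + 0\right) - 4\right) \left(-5\right) = 0 \left(\sqrt{11} - 4\right) \left(-5\right) = 0 \left(-4 + \sqrt{11}\right) \left(-5\right) = 0 \left(-5\right) = 0$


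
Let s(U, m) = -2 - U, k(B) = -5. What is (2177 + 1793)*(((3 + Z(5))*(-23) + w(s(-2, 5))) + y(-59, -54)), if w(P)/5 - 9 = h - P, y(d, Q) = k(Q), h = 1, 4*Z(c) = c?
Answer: -418835/2 ≈ -2.0942e+5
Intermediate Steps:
Z(c) = c/4
y(d, Q) = -5
w(P) = 50 - 5*P (w(P) = 45 + 5*(1 - P) = 45 + (5 - 5*P) = 50 - 5*P)
(2177 + 1793)*(((3 + Z(5))*(-23) + w(s(-2, 5))) + y(-59, -54)) = (2177 + 1793)*(((3 + (1/4)*5)*(-23) + (50 - 5*(-2 - 1*(-2)))) - 5) = 3970*(((3 + 5/4)*(-23) + (50 - 5*(-2 + 2))) - 5) = 3970*(((17/4)*(-23) + (50 - 5*0)) - 5) = 3970*((-391/4 + (50 + 0)) - 5) = 3970*((-391/4 + 50) - 5) = 3970*(-191/4 - 5) = 3970*(-211/4) = -418835/2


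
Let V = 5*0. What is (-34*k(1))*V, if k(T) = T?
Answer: 0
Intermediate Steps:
V = 0
(-34*k(1))*V = -34*1*0 = -34*0 = 0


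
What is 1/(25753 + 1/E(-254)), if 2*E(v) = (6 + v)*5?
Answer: 620/15966859 ≈ 3.8830e-5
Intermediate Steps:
E(v) = 15 + 5*v/2 (E(v) = ((6 + v)*5)/2 = (30 + 5*v)/2 = 15 + 5*v/2)
1/(25753 + 1/E(-254)) = 1/(25753 + 1/(15 + (5/2)*(-254))) = 1/(25753 + 1/(15 - 635)) = 1/(25753 + 1/(-620)) = 1/(25753 - 1/620) = 1/(15966859/620) = 620/15966859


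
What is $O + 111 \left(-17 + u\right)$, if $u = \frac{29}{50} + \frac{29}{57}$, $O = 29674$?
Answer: $\frac{26512461}{950} \approx 27908.0$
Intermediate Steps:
$u = \frac{3103}{2850}$ ($u = 29 \cdot \frac{1}{50} + 29 \cdot \frac{1}{57} = \frac{29}{50} + \frac{29}{57} = \frac{3103}{2850} \approx 1.0888$)
$O + 111 \left(-17 + u\right) = 29674 + 111 \left(-17 + \frac{3103}{2850}\right) = 29674 + 111 \left(- \frac{45347}{2850}\right) = 29674 - \frac{1677839}{950} = \frac{26512461}{950}$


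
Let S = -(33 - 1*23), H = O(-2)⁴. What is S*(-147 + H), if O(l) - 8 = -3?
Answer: -4780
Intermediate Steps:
O(l) = 5 (O(l) = 8 - 3 = 5)
H = 625 (H = 5⁴ = 625)
S = -10 (S = -(33 - 23) = -1*10 = -10)
S*(-147 + H) = -10*(-147 + 625) = -10*478 = -4780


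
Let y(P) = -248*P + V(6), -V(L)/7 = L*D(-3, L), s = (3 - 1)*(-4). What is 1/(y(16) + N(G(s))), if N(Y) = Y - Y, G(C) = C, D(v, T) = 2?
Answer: -1/4052 ≈ -0.00024679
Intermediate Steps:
s = -8 (s = 2*(-4) = -8)
V(L) = -14*L (V(L) = -7*L*2 = -14*L)
y(P) = -84 - 248*P (y(P) = -248*P - 14*6 = -248*P - 84 = -84 - 248*P)
N(Y) = 0
1/(y(16) + N(G(s))) = 1/((-84 - 248*16) + 0) = 1/((-84 - 3968) + 0) = 1/(-4052 + 0) = 1/(-4052) = -1/4052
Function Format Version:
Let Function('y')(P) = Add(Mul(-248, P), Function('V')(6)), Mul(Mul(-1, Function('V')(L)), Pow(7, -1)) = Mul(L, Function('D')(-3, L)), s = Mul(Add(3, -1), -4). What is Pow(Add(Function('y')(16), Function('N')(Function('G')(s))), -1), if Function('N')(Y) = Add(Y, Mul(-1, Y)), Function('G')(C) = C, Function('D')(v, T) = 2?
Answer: Rational(-1, 4052) ≈ -0.00024679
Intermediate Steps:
s = -8 (s = Mul(2, -4) = -8)
Function('V')(L) = Mul(-14, L) (Function('V')(L) = Mul(-7, Mul(L, 2)) = Mul(-7, Mul(2, L)) = Mul(-14, L))
Function('y')(P) = Add(-84, Mul(-248, P)) (Function('y')(P) = Add(Mul(-248, P), Mul(-14, 6)) = Add(Mul(-248, P), -84) = Add(-84, Mul(-248, P)))
Function('N')(Y) = 0
Pow(Add(Function('y')(16), Function('N')(Function('G')(s))), -1) = Pow(Add(Add(-84, Mul(-248, 16)), 0), -1) = Pow(Add(Add(-84, -3968), 0), -1) = Pow(Add(-4052, 0), -1) = Pow(-4052, -1) = Rational(-1, 4052)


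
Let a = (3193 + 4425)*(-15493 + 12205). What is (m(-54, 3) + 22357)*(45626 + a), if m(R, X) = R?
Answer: -557627590474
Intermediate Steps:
a = -25047984 (a = 7618*(-3288) = -25047984)
(m(-54, 3) + 22357)*(45626 + a) = (-54 + 22357)*(45626 - 25047984) = 22303*(-25002358) = -557627590474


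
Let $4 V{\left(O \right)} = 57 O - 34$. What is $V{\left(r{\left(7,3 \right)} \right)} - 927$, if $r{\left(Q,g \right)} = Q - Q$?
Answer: $- \frac{1871}{2} \approx -935.5$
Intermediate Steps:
$r{\left(Q,g \right)} = 0$
$V{\left(O \right)} = - \frac{17}{2} + \frac{57 O}{4}$ ($V{\left(O \right)} = \frac{57 O - 34}{4} = \frac{-34 + 57 O}{4} = - \frac{17}{2} + \frac{57 O}{4}$)
$V{\left(r{\left(7,3 \right)} \right)} - 927 = \left(- \frac{17}{2} + \frac{57}{4} \cdot 0\right) - 927 = \left(- \frac{17}{2} + 0\right) - 927 = - \frac{17}{2} - 927 = - \frac{1871}{2}$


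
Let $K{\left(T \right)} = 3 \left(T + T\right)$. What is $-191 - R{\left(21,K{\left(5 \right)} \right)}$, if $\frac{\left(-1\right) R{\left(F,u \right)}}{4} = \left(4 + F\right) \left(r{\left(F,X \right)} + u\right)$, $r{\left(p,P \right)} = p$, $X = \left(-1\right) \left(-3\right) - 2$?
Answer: $4909$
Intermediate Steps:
$X = 1$ ($X = 3 - 2 = 1$)
$K{\left(T \right)} = 6 T$ ($K{\left(T \right)} = 3 \cdot 2 T = 6 T$)
$R{\left(F,u \right)} = - 4 \left(4 + F\right) \left(F + u\right)$
$-191 - R{\left(21,K{\left(5 \right)} \right)} = -191 - \left(\left(-16\right) 21 - 16 \cdot 6 \cdot 5 - 4 \cdot 21^{2} - 84 \cdot 6 \cdot 5\right) = -191 - \left(-336 - 480 - 1764 - 84 \cdot 30\right) = -191 - \left(-336 - 480 - 1764 - 2520\right) = -191 - -5100 = -191 + 5100 = 4909$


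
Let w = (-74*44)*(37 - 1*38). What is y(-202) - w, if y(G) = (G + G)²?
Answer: 159960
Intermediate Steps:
y(G) = 4*G² (y(G) = (2*G)² = 4*G²)
w = 3256 (w = -3256*(37 - 38) = -3256*(-1) = 3256)
y(-202) - w = 4*(-202)² - 1*3256 = 4*40804 - 3256 = 163216 - 3256 = 159960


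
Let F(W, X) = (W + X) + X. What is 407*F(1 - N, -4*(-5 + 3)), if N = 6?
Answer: 4477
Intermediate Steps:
F(W, X) = W + 2*X
407*F(1 - N, -4*(-5 + 3)) = 407*((1 - 1*6) + 2*(-4*(-5 + 3))) = 407*((1 - 6) + 2*(-4*(-2))) = 407*(-5 + 2*8) = 407*(-5 + 16) = 407*11 = 4477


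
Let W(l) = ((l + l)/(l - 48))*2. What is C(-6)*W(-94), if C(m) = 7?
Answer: 1316/71 ≈ 18.535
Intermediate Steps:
W(l) = 4*l/(-48 + l) (W(l) = ((2*l)/(-48 + l))*2 = (2*l/(-48 + l))*2 = 4*l/(-48 + l))
C(-6)*W(-94) = 7*(4*(-94)/(-48 - 94)) = 7*(4*(-94)/(-142)) = 7*(4*(-94)*(-1/142)) = 7*(188/71) = 1316/71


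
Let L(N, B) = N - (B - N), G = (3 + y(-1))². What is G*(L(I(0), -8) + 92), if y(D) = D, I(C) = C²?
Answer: 400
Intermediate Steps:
G = 4 (G = (3 - 1)² = 2² = 4)
L(N, B) = -B + 2*N (L(N, B) = N + (N - B) = -B + 2*N)
G*(L(I(0), -8) + 92) = 4*((-1*(-8) + 2*0²) + 92) = 4*((8 + 2*0) + 92) = 4*((8 + 0) + 92) = 4*(8 + 92) = 4*100 = 400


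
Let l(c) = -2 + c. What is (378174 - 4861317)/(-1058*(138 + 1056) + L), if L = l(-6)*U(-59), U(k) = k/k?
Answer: 4483143/1263260 ≈ 3.5489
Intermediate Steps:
U(k) = 1
L = -8 (L = (-2 - 6)*1 = -8*1 = -8)
(378174 - 4861317)/(-1058*(138 + 1056) + L) = (378174 - 4861317)/(-1058*(138 + 1056) - 8) = -4483143/(-1058*1194 - 8) = -4483143/(-1263252 - 8) = -4483143/(-1263260) = -4483143*(-1/1263260) = 4483143/1263260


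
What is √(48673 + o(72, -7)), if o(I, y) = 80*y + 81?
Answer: √48194 ≈ 219.53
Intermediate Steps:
o(I, y) = 81 + 80*y
√(48673 + o(72, -7)) = √(48673 + (81 + 80*(-7))) = √(48673 + (81 - 560)) = √(48673 - 479) = √48194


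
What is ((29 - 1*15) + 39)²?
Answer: 2809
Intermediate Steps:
((29 - 1*15) + 39)² = ((29 - 15) + 39)² = (14 + 39)² = 53² = 2809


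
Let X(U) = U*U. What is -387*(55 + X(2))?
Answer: -22833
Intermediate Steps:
X(U) = U²
-387*(55 + X(2)) = -387*(55 + 2²) = -387*(55 + 4) = -387*59 = -22833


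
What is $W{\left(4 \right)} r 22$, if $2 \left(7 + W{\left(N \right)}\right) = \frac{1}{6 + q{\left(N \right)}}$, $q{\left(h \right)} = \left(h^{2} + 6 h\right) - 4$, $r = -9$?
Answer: $\frac{19371}{14} \approx 1383.6$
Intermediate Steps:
$q{\left(h \right)} = -4 + h^{2} + 6 h$
$W{\left(N \right)} = -7 + \frac{1}{2 \left(2 + N^{2} + 6 N\right)}$ ($W{\left(N \right)} = -7 + \frac{1}{2 \left(6 + \left(-4 + N^{2} + 6 N\right)\right)} = -7 + \frac{1}{2 \left(2 + N^{2} + 6 N\right)}$)
$W{\left(4 \right)} r 22 = \frac{-27 - 336 - 14 \cdot 4^{2}}{2 \left(2 + 4^{2} + 6 \cdot 4\right)} \left(-9\right) 22 = \frac{-27 - 336 - 224}{2 \left(2 + 16 + 24\right)} \left(-9\right) 22 = \frac{-27 - 336 - 224}{2 \cdot 42} \left(-9\right) 22 = \frac{1}{2} \cdot \frac{1}{42} \left(-587\right) \left(-9\right) 22 = \left(- \frac{587}{84}\right) \left(-9\right) 22 = \frac{1761}{28} \cdot 22 = \frac{19371}{14}$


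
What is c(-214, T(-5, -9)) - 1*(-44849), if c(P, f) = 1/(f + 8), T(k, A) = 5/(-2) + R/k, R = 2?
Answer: 2287309/51 ≈ 44849.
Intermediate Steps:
T(k, A) = -5/2 + 2/k (T(k, A) = 5/(-2) + 2/k = 5*(-½) + 2/k = -5/2 + 2/k)
c(P, f) = 1/(8 + f)
c(-214, T(-5, -9)) - 1*(-44849) = 1/(8 + (-5/2 + 2/(-5))) - 1*(-44849) = 1/(8 + (-5/2 + 2*(-⅕))) + 44849 = 1/(8 + (-5/2 - ⅖)) + 44849 = 1/(8 - 29/10) + 44849 = 1/(51/10) + 44849 = 10/51 + 44849 = 2287309/51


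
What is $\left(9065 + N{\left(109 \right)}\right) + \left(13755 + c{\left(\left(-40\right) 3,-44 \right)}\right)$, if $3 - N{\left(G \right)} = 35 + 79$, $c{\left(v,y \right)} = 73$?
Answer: $22782$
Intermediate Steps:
$N{\left(G \right)} = -111$ ($N{\left(G \right)} = 3 - \left(35 + 79\right) = 3 - 114 = -111$)
$\left(9065 + N{\left(109 \right)}\right) + \left(13755 + c{\left(\left(-40\right) 3,-44 \right)}\right) = \left(9065 - 111\right) + \left(13755 + 73\right) = 8954 + 13828 = 22782$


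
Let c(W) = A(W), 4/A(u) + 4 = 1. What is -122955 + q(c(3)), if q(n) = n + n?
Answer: -368873/3 ≈ -1.2296e+5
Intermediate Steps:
A(u) = -4/3 (A(u) = 4/(-4 + 1) = 4/(-3) = 4*(-⅓) = -4/3)
c(W) = -4/3
q(n) = 2*n
-122955 + q(c(3)) = -122955 + 2*(-4/3) = -122955 - 8/3 = -368873/3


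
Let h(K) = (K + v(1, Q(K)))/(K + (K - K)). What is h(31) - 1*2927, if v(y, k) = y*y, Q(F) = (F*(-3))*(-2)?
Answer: -90705/31 ≈ -2926.0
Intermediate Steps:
Q(F) = 6*F (Q(F) = -3*F*(-2) = 6*F)
v(y, k) = y²
h(K) = (1 + K)/K (h(K) = (K + 1²)/(K + (K - K)) = (K + 1)/(K + 0) = (1 + K)/K)
h(31) - 1*2927 = (1 + 31)/31 - 1*2927 = (1/31)*32 - 2927 = 32/31 - 2927 = -90705/31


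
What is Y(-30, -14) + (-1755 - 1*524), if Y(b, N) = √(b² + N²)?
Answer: -2279 + 2*√274 ≈ -2245.9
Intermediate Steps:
Y(b, N) = √(N² + b²)
Y(-30, -14) + (-1755 - 1*524) = √((-14)² + (-30)²) + (-1755 - 1*524) = √(196 + 900) + (-1755 - 524) = √1096 - 2279 = 2*√274 - 2279 = -2279 + 2*√274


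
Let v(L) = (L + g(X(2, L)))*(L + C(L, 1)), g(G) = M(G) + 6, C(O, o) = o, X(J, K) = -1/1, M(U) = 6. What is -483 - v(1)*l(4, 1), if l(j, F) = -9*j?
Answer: 453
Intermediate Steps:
X(J, K) = -1 (X(J, K) = -1*1 = -1)
g(G) = 12 (g(G) = 6 + 6 = 12)
v(L) = (1 + L)*(12 + L) (v(L) = (L + 12)*(L + 1) = (12 + L)*(1 + L) = (1 + L)*(12 + L))
-483 - v(1)*l(4, 1) = -483 - (12 + 1² + 13*1)*(-9*4) = -483 - (12 + 1 + 13)*(-36) = -483 - 26*(-36) = -483 - 1*(-936) = -483 + 936 = 453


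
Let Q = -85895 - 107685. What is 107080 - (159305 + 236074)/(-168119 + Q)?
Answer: 38731124299/361699 ≈ 1.0708e+5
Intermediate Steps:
Q = -193580
107080 - (159305 + 236074)/(-168119 + Q) = 107080 - (159305 + 236074)/(-168119 - 193580) = 107080 - 395379/(-361699) = 107080 - 395379*(-1)/361699 = 107080 - 1*(-395379/361699) = 107080 + 395379/361699 = 38731124299/361699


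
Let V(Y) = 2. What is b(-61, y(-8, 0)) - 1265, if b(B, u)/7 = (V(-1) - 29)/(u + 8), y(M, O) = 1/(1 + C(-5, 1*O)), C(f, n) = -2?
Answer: -1292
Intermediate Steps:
y(M, O) = -1 (y(M, O) = 1/(1 - 2) = 1/(-1) = -1)
b(B, u) = -189/(8 + u) (b(B, u) = 7*((2 - 29)/(u + 8)) = 7*(-27/(8 + u)) = -189/(8 + u))
b(-61, y(-8, 0)) - 1265 = -189/(8 - 1) - 1265 = -189/7 - 1265 = -189*1/7 - 1265 = -27 - 1265 = -1292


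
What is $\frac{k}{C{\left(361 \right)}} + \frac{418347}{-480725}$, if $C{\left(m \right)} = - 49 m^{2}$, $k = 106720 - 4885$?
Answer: $- \frac{388629314334}{438539939075} \approx -0.88619$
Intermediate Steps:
$k = 101835$
$\frac{k}{C{\left(361 \right)}} + \frac{418347}{-480725} = \frac{101835}{\left(-49\right) 361^{2}} + \frac{418347}{-480725} = \frac{101835}{\left(-49\right) 130321} + 418347 \left(- \frac{1}{480725}\right) = \frac{101835}{-6385729} - \frac{418347}{480725} = 101835 \left(- \frac{1}{6385729}\right) - \frac{418347}{480725} = - \frac{101835}{6385729} - \frac{418347}{480725} = - \frac{388629314334}{438539939075}$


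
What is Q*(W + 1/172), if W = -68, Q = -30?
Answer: 175425/86 ≈ 2039.8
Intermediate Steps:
Q*(W + 1/172) = -30*(-68 + 1/172) = -30*(-11695/172) = 175425/86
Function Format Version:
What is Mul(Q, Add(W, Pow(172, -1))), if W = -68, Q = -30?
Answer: Rational(175425, 86) ≈ 2039.8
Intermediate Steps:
Mul(Q, Add(W, Pow(172, -1))) = Mul(-30, Add(-68, Pow(172, -1))) = Mul(-30, Add(-68, Rational(1, 172))) = Mul(-30, Rational(-11695, 172)) = Rational(175425, 86)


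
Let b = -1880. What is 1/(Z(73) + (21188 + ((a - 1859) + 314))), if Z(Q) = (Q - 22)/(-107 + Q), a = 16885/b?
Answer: 376/7381827 ≈ 5.0936e-5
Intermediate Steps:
a = -3377/376 (a = 16885/(-1880) = 16885*(-1/1880) = -3377/376 ≈ -8.9814)
Z(Q) = (-22 + Q)/(-107 + Q)
1/(Z(73) + (21188 + ((a - 1859) + 314))) = 1/((-22 + 73)/(-107 + 73) + (21188 + ((-3377/376 - 1859) + 314))) = 1/(51/(-34) + (21188 + (-702361/376 + 314))) = 1/(-1/34*51 + (21188 - 584297/376)) = 1/(-3/2 + 7382391/376) = 1/(7381827/376) = 376/7381827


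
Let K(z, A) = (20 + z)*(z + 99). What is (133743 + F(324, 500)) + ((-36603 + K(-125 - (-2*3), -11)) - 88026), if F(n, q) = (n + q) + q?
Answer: 12418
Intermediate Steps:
F(n, q) = n + 2*q
K(z, A) = (20 + z)*(99 + z)
(133743 + F(324, 500)) + ((-36603 + K(-125 - (-2*3), -11)) - 88026) = (133743 + (324 + 2*500)) + ((-36603 + (1980 + (-125 - (-2*3))² + 119*(-125 - (-2*3)))) - 88026) = (133743 + (324 + 1000)) + ((-36603 + (1980 + (-125 - (-6))² + 119*(-125 - (-6)))) - 88026) = (133743 + 1324) + ((-36603 + (1980 + (-125 - 1*(-6))² + 119*(-125 - 1*(-6)))) - 88026) = 135067 + ((-36603 + (1980 + (-125 + 6)² + 119*(-125 + 6))) - 88026) = 135067 + ((-36603 + (1980 + (-119)² + 119*(-119))) - 88026) = 135067 + ((-36603 + (1980 + 14161 - 14161)) - 88026) = 135067 + ((-36603 + 1980) - 88026) = 135067 + (-34623 - 88026) = 135067 - 122649 = 12418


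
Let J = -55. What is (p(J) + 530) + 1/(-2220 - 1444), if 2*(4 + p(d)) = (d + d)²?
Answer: 24094463/3664 ≈ 6576.0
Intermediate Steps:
p(d) = -4 + 2*d² (p(d) = -4 + (d + d)²/2 = -4 + (2*d)²/2 = -4 + (4*d²)/2 = -4 + 2*d²)
(p(J) + 530) + 1/(-2220 - 1444) = ((-4 + 2*(-55)²) + 530) + 1/(-2220 - 1444) = ((-4 + 2*3025) + 530) + 1/(-3664) = ((-4 + 6050) + 530) - 1/3664 = (6046 + 530) - 1/3664 = 6576 - 1/3664 = 24094463/3664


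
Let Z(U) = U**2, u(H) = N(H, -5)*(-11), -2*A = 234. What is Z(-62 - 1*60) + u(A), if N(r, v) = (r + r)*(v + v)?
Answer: -10856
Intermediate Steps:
A = -117 (A = -1/2*234 = -117)
N(r, v) = 4*r*v (N(r, v) = (2*r)*(2*v) = 4*r*v)
u(H) = 220*H (u(H) = (4*H*(-5))*(-11) = -20*H*(-11) = 220*H)
Z(-62 - 1*60) + u(A) = (-62 - 1*60)**2 + 220*(-117) = (-62 - 60)**2 - 25740 = (-122)**2 - 25740 = 14884 - 25740 = -10856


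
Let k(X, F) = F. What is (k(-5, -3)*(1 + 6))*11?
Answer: -231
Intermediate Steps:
(k(-5, -3)*(1 + 6))*11 = -3*(1 + 6)*11 = -3*7*11 = -21*11 = -231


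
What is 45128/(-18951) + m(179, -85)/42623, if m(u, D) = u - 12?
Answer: -1920325927/807748473 ≈ -2.3774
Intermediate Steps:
m(u, D) = -12 + u
45128/(-18951) + m(179, -85)/42623 = 45128/(-18951) + (-12 + 179)/42623 = 45128*(-1/18951) + 167*(1/42623) = -45128/18951 + 167/42623 = -1920325927/807748473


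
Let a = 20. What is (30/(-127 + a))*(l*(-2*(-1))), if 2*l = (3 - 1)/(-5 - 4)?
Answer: 20/321 ≈ 0.062305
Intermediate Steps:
l = -1/9 (l = ((3 - 1)/(-5 - 4))/2 = (2/(-9))/2 = (2*(-1/9))/2 = (1/2)*(-2/9) = -1/9 ≈ -0.11111)
(30/(-127 + a))*(l*(-2*(-1))) = (30/(-127 + 20))*(-(-2)*(-1)/9) = (30/(-107))*(-1/9*2) = -1/107*30*(-2/9) = -30/107*(-2/9) = 20/321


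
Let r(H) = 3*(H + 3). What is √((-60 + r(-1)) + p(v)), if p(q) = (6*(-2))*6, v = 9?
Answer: 3*I*√14 ≈ 11.225*I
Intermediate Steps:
r(H) = 9 + 3*H (r(H) = 3*(3 + H) = 9 + 3*H)
p(q) = -72 (p(q) = -12*6 = -72)
√((-60 + r(-1)) + p(v)) = √((-60 + (9 + 3*(-1))) - 72) = √((-60 + (9 - 3)) - 72) = √((-60 + 6) - 72) = √(-54 - 72) = √(-126) = 3*I*√14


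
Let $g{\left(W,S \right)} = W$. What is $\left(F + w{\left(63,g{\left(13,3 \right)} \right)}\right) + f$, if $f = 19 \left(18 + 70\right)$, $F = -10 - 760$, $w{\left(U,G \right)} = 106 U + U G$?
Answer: $8399$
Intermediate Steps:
$w{\left(U,G \right)} = 106 U + G U$
$F = -770$ ($F = -10 - 760 = -770$)
$f = 1672$ ($f = 19 \cdot 88 = 1672$)
$\left(F + w{\left(63,g{\left(13,3 \right)} \right)}\right) + f = \left(-770 + 63 \left(106 + 13\right)\right) + 1672 = \left(-770 + 63 \cdot 119\right) + 1672 = \left(-770 + 7497\right) + 1672 = 6727 + 1672 = 8399$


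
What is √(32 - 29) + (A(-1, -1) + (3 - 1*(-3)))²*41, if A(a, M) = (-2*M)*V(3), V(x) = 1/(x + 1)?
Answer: 6929/4 + √3 ≈ 1734.0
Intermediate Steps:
V(x) = 1/(1 + x)
A(a, M) = -M/2 (A(a, M) = (-2*M)/(1 + 3) = -2*M/4 = -2*M*(¼) = -M/2)
√(32 - 29) + (A(-1, -1) + (3 - 1*(-3)))²*41 = √(32 - 29) + (-½*(-1) + (3 - 1*(-3)))²*41 = √3 + (½ + (3 + 3))²*41 = √3 + (½ + 6)²*41 = √3 + (13/2)²*41 = √3 + (169/4)*41 = √3 + 6929/4 = 6929/4 + √3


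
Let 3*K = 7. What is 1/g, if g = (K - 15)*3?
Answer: -1/38 ≈ -0.026316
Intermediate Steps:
K = 7/3 (K = (1/3)*7 = 7/3 ≈ 2.3333)
g = -38 (g = (7/3 - 15)*3 = -38/3*3 = -38)
1/g = 1/(-38) = -1/38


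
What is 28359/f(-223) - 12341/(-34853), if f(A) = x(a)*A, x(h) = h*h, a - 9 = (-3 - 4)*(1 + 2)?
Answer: -9398445/17765072 ≈ -0.52904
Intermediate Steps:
a = -12 (a = 9 + (-3 - 4)*(1 + 2) = 9 - 7*3 = 9 - 21 = -12)
x(h) = h**2
f(A) = 144*A (f(A) = (-12)**2*A = 144*A)
28359/f(-223) - 12341/(-34853) = 28359/((144*(-223))) - 12341/(-34853) = 28359/(-32112) - 12341*(-1/34853) = 28359*(-1/32112) + 1763/4979 = -3151/3568 + 1763/4979 = -9398445/17765072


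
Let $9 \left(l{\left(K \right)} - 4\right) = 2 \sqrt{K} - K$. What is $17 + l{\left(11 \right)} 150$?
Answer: $\frac{1301}{3} + \frac{100 \sqrt{11}}{3} \approx 544.22$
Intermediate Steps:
$l{\left(K \right)} = 4 - \frac{K}{9} + \frac{2 \sqrt{K}}{9}$ ($l{\left(K \right)} = 4 + \frac{2 \sqrt{K} - K}{9} = 4 + \frac{- K + 2 \sqrt{K}}{9} = 4 + \left(- \frac{K}{9} + \frac{2 \sqrt{K}}{9}\right) = 4 - \frac{K}{9} + \frac{2 \sqrt{K}}{9}$)
$17 + l{\left(11 \right)} 150 = 17 + \left(4 - \frac{11}{9} + \frac{2 \sqrt{11}}{9}\right) 150 = 17 + \left(\frac{25}{9} + \frac{2 \sqrt{11}}{9}\right) 150 = 17 + \left(\frac{1250}{3} + \frac{100 \sqrt{11}}{3}\right) = \frac{1301}{3} + \frac{100 \sqrt{11}}{3}$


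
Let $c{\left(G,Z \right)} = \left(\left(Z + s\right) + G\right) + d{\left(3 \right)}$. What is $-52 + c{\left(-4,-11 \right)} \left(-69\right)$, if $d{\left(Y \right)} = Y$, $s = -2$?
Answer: $914$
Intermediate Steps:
$c{\left(G,Z \right)} = 1 + G + Z$ ($c{\left(G,Z \right)} = \left(\left(Z - 2\right) + G\right) + 3 = \left(\left(-2 + Z\right) + G\right) + 3 = \left(-2 + G + Z\right) + 3 = 1 + G + Z$)
$-52 + c{\left(-4,-11 \right)} \left(-69\right) = -52 + \left(1 - 4 - 11\right) \left(-69\right) = -52 - -966 = -52 + 966 = 914$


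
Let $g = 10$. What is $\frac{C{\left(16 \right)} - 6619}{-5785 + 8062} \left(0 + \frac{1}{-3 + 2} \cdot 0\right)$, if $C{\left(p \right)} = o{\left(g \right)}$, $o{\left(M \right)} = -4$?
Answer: $0$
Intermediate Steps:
$C{\left(p \right)} = -4$
$\frac{C{\left(16 \right)} - 6619}{-5785 + 8062} \left(0 + \frac{1}{-3 + 2} \cdot 0\right) = \frac{-4 - 6619}{-5785 + 8062} \left(0 + \frac{1}{-3 + 2} \cdot 0\right) = - \frac{6623}{2277} \left(0 + \frac{1}{-1} \cdot 0\right) = \left(-6623\right) \frac{1}{2277} \left(0 - 0\right) = - \frac{6623 \left(0 + 0\right)}{2277} = \left(- \frac{6623}{2277}\right) 0 = 0$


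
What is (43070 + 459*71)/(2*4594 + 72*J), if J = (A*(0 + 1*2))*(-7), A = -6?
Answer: 75659/15236 ≈ 4.9658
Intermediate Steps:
J = 84 (J = -6*(0 + 1*2)*(-7) = -6*(0 + 2)*(-7) = -6*2*(-7) = -12*(-7) = 84)
(43070 + 459*71)/(2*4594 + 72*J) = (43070 + 459*71)/(2*4594 + 72*84) = (43070 + 32589)/(9188 + 6048) = 75659/15236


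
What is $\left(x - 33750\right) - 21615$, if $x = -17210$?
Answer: $-72575$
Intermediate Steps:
$\left(x - 33750\right) - 21615 = \left(-17210 - 33750\right) - 21615 = -50960 - 21615 = -72575$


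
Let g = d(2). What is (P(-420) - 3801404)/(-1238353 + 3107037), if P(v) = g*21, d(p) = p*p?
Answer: -950330/467171 ≈ -2.0342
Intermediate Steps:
d(p) = p**2
g = 4 (g = 2**2 = 4)
P(v) = 84 (P(v) = 4*21 = 84)
(P(-420) - 3801404)/(-1238353 + 3107037) = (84 - 3801404)/(-1238353 + 3107037) = -3801320/1868684 = -3801320*1/1868684 = -950330/467171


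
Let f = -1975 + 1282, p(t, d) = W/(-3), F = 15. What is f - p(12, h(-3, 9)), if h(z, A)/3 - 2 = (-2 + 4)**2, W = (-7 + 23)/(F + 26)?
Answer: -85223/123 ≈ -692.87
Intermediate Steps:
W = 16/41 (W = (-7 + 23)/(15 + 26) = 16/41 ≈ 0.39024)
h(z, A) = 18 (h(z, A) = 6 + 3*(-2 + 4)**2 = 6 + 3*2**2 = 6 + 3*4 = 6 + 12 = 18)
p(t, d) = -16/123 (p(t, d) = (16/41)/(-3) = (16/41)*(-1/3) = -16/123)
f = -693
f - p(12, h(-3, 9)) = -693 - 1*(-16/123) = -693 + 16/123 = -85223/123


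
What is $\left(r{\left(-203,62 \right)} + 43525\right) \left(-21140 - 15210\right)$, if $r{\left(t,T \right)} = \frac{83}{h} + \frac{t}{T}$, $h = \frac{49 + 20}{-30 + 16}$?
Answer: $- \frac{3382620114325}{2139} \approx -1.5814 \cdot 10^{9}$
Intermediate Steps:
$h = - \frac{69}{14}$ ($h = \frac{69}{-14} = 69 \left(- \frac{1}{14}\right) = - \frac{69}{14} \approx -4.9286$)
$r{\left(t,T \right)} = - \frac{1162}{69} + \frac{t}{T}$ ($r{\left(t,T \right)} = \frac{83}{- \frac{69}{14}} + \frac{t}{T} = 83 \left(- \frac{14}{69}\right) + \frac{t}{T} = - \frac{1162}{69} + \frac{t}{T}$)
$\left(r{\left(-203,62 \right)} + 43525\right) \left(-21140 - 15210\right) = \left(\left(- \frac{1162}{69} - \frac{203}{62}\right) + 43525\right) \left(-21140 - 15210\right) = \left(\left(- \frac{1162}{69} - \frac{203}{62}\right) + 43525\right) \left(-36350\right) = \left(- \frac{86051}{4278} + 43525\right) \left(-36350\right) = \frac{186113899}{4278} \left(-36350\right) = - \frac{3382620114325}{2139}$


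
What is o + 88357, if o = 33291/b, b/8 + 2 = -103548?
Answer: 73194905509/828400 ≈ 88357.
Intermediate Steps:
b = -828400 (b = -16 + 8*(-103548) = -16 - 828384 = -828400)
o = -33291/828400 (o = 33291/(-828400) = 33291*(-1/828400) = -33291/828400 ≈ -0.040187)
o + 88357 = -33291/828400 + 88357 = 73194905509/828400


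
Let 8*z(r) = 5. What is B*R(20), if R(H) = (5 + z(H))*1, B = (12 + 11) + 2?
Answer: 1125/8 ≈ 140.63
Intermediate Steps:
z(r) = 5/8 (z(r) = (⅛)*5 = 5/8)
B = 25 (B = 23 + 2 = 25)
R(H) = 45/8 (R(H) = (5 + 5/8)*1 = (45/8)*1 = 45/8)
B*R(20) = 25*(45/8) = 1125/8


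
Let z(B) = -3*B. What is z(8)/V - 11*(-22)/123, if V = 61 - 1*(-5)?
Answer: 2170/1353 ≈ 1.6038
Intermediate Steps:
V = 66 (V = 61 + 5 = 66)
z(8)/V - 11*(-22)/123 = -3*8/66 - 11*(-22)/123 = -24*1/66 + 242*(1/123) = -4/11 + 242/123 = 2170/1353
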